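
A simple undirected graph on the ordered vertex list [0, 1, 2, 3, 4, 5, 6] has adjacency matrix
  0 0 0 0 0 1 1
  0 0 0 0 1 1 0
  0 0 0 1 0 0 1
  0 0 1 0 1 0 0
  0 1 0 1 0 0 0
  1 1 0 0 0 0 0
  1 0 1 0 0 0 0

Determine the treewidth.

A width-2 tree decomposition is:
Bags: B1 = {1, 4, 5}  B2 = {3, 4, 5}  B3 = {2, 3, 5}  B4 = {2, 5, 6}  B5 = {0, 5, 6}
Tree: B1–B2, B2–B3, B3–B4, B4–B5
Each bag holds 3 vertices, so the decomposition has width 2, which upper-bounds the treewidth. Since 5–1–4–3–2–6–0–5 is a cycle in G, G is not acyclic. Forests are exactly the graphs of treewidth ≤ 1, so tw(G) ≥ 2. Therefore the treewidth is 2.

2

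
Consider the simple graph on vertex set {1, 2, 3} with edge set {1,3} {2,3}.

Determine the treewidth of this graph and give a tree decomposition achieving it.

Treewidth 1.
Bags: B1 = {2, 3}  B2 = {1, 3}
Tree: B1–B2

Every bag has size at most 2, so the width is 2 − 1 = 1 and tw(G) ≤ 1. Any graph with an edge has treewidth ≥ 1, and G has the edge 2–3. Therefore the treewidth is 1.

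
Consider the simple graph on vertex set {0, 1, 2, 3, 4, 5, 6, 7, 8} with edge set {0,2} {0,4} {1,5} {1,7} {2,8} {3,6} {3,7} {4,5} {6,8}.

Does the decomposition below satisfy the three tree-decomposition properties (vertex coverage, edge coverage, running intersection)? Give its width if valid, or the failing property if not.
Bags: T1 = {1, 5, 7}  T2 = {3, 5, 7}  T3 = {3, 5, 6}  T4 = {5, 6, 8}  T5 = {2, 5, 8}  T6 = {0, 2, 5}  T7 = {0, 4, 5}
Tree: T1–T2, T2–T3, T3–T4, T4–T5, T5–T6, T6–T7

Yes; width 2.

Vertex coverage: the bags together contain {0, 1, 2, 3, 4, 5, 6, 7, 8}, the full vertex set. Edge coverage: each edge of G has both endpoints in at least one bag. Running intersection: for every vertex, the bags containing it form a connected subtree. All three properties hold, so this is a valid tree decomposition of width max|bag| − 1 = 2, and hence tw(G) ≤ 2.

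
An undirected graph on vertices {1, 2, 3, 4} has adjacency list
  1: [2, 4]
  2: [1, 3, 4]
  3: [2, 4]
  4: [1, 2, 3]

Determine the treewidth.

A width-2 tree decomposition is:
Bags: B1 = {2, 3, 4}  B2 = {1, 2, 4}
Tree: B1–B2
Every bag has size at most 3, so the width is 3 − 1 = 2 and tw(G) ≤ 2. On the other hand G contains the 3-clique {1, 2, 4}. A clique must lie in a single bag of any decomposition, so no decomposition can have width below 2. The upper and lower bounds meet at 2, so that is the treewidth.

2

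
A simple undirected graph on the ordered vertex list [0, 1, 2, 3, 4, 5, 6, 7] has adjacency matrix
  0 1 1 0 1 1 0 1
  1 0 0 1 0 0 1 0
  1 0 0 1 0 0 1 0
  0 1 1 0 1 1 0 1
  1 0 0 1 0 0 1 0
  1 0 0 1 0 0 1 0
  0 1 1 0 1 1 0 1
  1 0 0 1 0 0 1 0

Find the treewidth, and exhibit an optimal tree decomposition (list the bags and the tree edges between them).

Treewidth 3.
One optimal decomposition is:
Bags: B1 = {0, 1, 3, 6}  B2 = {0, 2, 3, 6}  B3 = {0, 3, 5, 6}  B4 = {0, 3, 6, 7}  B5 = {0, 3, 4, 6}
Tree: B1–B2, B2–B3, B3–B4, B4–B5

Every bag has size at most 4, so the width is 4 − 1 = 3 and tw(G) ≤ 3. For the lower bound: the 4 vertex sets {1,6}, {2,3}, {0}, {5} are disjoint, each induces a connected subgraph, and every pair is joined by at least one edge of G. Contracting each set to a single vertex therefore yields K_{4} as a minor, and since treewidth is minor-monotone, tw(G) ≥ tw(K_{4}) = 3. Combining the bounds, tw(G) = 3.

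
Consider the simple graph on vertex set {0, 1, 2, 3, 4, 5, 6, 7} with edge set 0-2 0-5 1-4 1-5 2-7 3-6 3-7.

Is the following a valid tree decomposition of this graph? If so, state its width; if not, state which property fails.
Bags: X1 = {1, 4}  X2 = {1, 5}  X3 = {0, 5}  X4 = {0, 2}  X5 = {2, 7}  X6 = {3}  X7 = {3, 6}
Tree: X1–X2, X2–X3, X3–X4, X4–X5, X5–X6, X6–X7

A tree decomposition must satisfy three properties: every vertex lies in some bag; for every edge, both endpoints lie together in some bag; and for every vertex, the bags containing it form a connected subtree. Here edge (7,3) lies in no bag, so the decomposition is invalid.

No — edge (7,3) lies in no bag.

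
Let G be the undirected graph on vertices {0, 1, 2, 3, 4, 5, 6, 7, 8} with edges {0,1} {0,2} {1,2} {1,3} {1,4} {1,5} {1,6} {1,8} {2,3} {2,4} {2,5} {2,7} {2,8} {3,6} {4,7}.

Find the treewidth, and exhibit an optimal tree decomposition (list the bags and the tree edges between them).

The largest bag has 3 vertices, giving width 2; this decomposition certifies tw(G) ≤ 2. On the other hand G contains the 3-clique {0, 1, 2}. A clique must lie in a single bag of any decomposition, so no decomposition can have width below 2. Hence tw(G) = 2 exactly.

Treewidth 2.
Bags: B1 = {1, 2, 5}  B2 = {1, 2, 4}  B3 = {0, 1, 2}  B4 = {1, 2, 3}  B5 = {1, 2, 8}  B6 = {2, 4, 7}  B7 = {1, 3, 6}
Tree: B1–B2, B2–B3, B2–B4, B3–B5, B2–B6, B4–B7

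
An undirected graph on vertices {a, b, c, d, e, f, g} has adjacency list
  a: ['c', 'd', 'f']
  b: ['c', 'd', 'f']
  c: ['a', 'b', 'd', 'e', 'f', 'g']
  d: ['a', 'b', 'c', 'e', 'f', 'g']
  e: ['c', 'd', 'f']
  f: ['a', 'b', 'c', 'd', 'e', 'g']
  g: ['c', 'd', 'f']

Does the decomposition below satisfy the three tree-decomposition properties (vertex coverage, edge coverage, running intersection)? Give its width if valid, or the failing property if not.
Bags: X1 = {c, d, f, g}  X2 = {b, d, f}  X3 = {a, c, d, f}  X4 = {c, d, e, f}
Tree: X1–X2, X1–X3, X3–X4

No — edge (c,b) lies in no bag.

A tree decomposition must satisfy three properties: every vertex lies in some bag; for every edge, both endpoints lie together in some bag; and for every vertex, the bags containing it form a connected subtree. Here edge (c,b) lies in no bag, so the decomposition is invalid.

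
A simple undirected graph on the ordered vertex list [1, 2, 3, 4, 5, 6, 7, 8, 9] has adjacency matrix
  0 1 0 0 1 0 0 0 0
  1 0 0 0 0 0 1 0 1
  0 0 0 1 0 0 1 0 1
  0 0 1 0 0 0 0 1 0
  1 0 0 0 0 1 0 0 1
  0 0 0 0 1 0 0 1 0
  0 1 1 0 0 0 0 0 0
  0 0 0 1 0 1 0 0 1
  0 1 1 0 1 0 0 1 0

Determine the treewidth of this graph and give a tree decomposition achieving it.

Each bag holds 4 vertices, so the decomposition has width 3, which upper-bounds the treewidth. For the lower bound: the 4 vertex sets {3,4,7}, {2}, {9}, {1,5,6,8} are disjoint, each induces a connected subgraph, and every pair is joined by at least one edge of G. Contracting each set to a single vertex therefore yields K_{4} as a minor, and since treewidth is minor-monotone, tw(G) ≥ tw(K_{4}) = 3. Combining the bounds, tw(G) = 3.

Treewidth 3.
Bags: B1 = {2, 3, 4, 7}  B2 = {2, 3, 4, 9}  B3 = {2, 4, 8, 9}  B4 = {1, 2, 8, 9}  B5 = {1, 5, 8, 9}  B6 = {1, 5, 6, 8}
Tree: B1–B2, B2–B3, B3–B4, B4–B5, B5–B6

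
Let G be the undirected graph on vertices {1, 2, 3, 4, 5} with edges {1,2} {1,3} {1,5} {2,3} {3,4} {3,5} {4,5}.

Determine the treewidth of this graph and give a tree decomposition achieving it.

Treewidth 2.
Bags: B1 = {3, 4, 5}  B2 = {1, 3, 5}  B3 = {1, 2, 3}
Tree: B1–B2, B2–B3

Each bag holds 3 vertices, so the decomposition has width 2, which upper-bounds the treewidth. Conversely, {1, 2, 3} is a clique of size 3, and the vertices of any clique must share a bag in every tree decomposition; so some bag has ≥ 3 vertices and tw(G) ≥ 2. The upper and lower bounds meet at 2, so that is the treewidth.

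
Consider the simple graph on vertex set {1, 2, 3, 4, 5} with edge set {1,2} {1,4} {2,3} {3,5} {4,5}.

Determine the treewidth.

A width-2 tree decomposition is:
Bags: B1 = {3, 4, 5}  B2 = {2, 3, 4}  B3 = {1, 2, 4}
Tree: B1–B2, B2–B3
Every bag has size at most 3, so the width is 3 − 1 = 2 and tw(G) ≤ 2. Since 4–5–3–2–1–4 is a cycle in G, G is not acyclic. Forests are exactly the graphs of treewidth ≤ 1, so tw(G) ≥ 2. Therefore the treewidth is 2.

2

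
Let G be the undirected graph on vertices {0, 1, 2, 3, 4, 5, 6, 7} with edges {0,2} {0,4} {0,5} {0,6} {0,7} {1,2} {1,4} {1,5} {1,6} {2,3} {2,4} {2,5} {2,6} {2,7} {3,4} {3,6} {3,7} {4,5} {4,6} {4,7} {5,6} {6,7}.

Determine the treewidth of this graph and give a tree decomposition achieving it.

Treewidth 4.
One optimal decomposition is:
Bags: B1 = {0, 2, 4, 6, 7}  B2 = {2, 3, 4, 6, 7}  B3 = {0, 2, 4, 5, 6}  B4 = {1, 2, 4, 5, 6}
Tree: B1–B2, B1–B3, B3–B4

Each bag holds 5 vertices, so the decomposition has width 4, which upper-bounds the treewidth. Conversely, {0, 2, 4, 5, 6} is a clique of size 5, and the vertices of any clique must share a bag in every tree decomposition; so some bag has ≥ 5 vertices and tw(G) ≥ 4. The upper and lower bounds meet at 4, so that is the treewidth.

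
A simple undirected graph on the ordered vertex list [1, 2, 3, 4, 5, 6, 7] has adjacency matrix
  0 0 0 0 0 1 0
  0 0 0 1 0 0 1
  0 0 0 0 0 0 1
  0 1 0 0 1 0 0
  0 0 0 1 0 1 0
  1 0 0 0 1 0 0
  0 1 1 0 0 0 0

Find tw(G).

1

A width-1 tree decomposition is:
Bags: B1 = {1, 6}  B2 = {5, 6}  B3 = {4, 5}  B4 = {2, 4}  B5 = {2, 7}  B6 = {3, 7}
Tree: B1–B2, B2–B3, B3–B4, B4–B5, B5–B6
Every bag has size at most 2, so the width is 2 − 1 = 1 and tw(G) ≤ 1. G has an edge, so its treewidth is at least 1. The upper and lower bounds meet at 1, so that is the treewidth.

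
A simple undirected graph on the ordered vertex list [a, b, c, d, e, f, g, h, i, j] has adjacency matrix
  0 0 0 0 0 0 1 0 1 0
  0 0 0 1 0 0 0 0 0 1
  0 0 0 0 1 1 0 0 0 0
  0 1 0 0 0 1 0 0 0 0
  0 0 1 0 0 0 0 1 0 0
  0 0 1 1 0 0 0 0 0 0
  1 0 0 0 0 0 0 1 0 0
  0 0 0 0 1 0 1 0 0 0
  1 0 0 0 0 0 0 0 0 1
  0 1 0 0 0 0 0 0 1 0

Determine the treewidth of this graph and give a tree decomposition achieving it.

Treewidth 2.
One optimal decomposition is:
Bags: B1 = {a, g, h}  B2 = {a, h, i}  B3 = {h, i, j}  B4 = {b, h, j}  B5 = {b, d, h}  B6 = {d, f, h}  B7 = {c, f, h}  B8 = {c, e, h}
Tree: B1–B2, B2–B3, B3–B4, B4–B5, B5–B6, B6–B7, B7–B8

Every bag has size at most 3, so the width is 3 − 1 = 2 and tw(G) ≤ 2. For the lower bound, G contains the cycle h–g–a–i–j–b–d–f–c–e–h, so G is not a forest; only forests have treewidth ≤ 1, hence tw(G) ≥ 2. Hence tw(G) = 2 exactly.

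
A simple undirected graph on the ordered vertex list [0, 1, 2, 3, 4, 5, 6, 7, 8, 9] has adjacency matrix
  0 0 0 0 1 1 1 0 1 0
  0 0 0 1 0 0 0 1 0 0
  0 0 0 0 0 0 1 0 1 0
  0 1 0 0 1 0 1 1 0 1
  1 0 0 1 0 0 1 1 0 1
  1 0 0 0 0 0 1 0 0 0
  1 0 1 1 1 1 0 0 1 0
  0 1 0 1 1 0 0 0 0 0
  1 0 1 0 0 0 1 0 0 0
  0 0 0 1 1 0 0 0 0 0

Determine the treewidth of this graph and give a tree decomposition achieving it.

Treewidth 2.
Bags: B1 = {3, 4, 6}  B2 = {3, 4, 7}  B3 = {3, 4, 9}  B4 = {0, 4, 6}  B5 = {0, 6, 8}  B6 = {1, 3, 7}  B7 = {2, 6, 8}  B8 = {0, 5, 6}
Tree: B1–B2, B1–B3, B1–B4, B4–B5, B2–B6, B5–B7, B4–B8

Every bag has size at most 3, so the width is 3 − 1 = 2 and tw(G) ≤ 2. On the other hand G contains the 3-clique {1, 3, 7}. A clique must lie in a single bag of any decomposition, so no decomposition can have width below 2. Therefore the treewidth is 2.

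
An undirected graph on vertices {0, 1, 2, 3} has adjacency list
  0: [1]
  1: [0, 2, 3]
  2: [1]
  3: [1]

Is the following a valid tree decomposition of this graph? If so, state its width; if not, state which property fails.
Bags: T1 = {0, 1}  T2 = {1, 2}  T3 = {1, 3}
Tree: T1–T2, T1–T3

Vertex coverage: the bags together contain {0, 1, 2, 3}, the full vertex set. Edge coverage: each edge of G has both endpoints in at least one bag. Running intersection: for every vertex, the bags containing it form a connected subtree. All three properties hold, so this is a valid tree decomposition of width max|bag| − 1 = 1, and hence tw(G) ≤ 1.

Yes; width 1.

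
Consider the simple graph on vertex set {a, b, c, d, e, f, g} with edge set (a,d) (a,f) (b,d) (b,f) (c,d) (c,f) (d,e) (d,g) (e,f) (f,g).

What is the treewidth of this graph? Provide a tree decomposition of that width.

The largest bag has 3 vertices, giving width 2; this decomposition certifies tw(G) ≤ 2. The edges f–e–d–c–f form a cycle, so G is not a tree and its treewidth is at least 2. Combining the bounds, tw(G) = 2.

Treewidth 2.
Bags: B1 = {d, e, f}  B2 = {c, d, f}  B3 = {d, f, g}  B4 = {a, d, f}  B5 = {b, d, f}
Tree: B1–B2, B2–B3, B3–B4, B4–B5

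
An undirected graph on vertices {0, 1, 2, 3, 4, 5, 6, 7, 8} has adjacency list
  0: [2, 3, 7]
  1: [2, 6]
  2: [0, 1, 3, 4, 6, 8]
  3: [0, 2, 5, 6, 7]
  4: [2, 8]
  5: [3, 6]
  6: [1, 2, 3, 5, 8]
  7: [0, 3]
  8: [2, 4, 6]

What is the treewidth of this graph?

2

A width-2 tree decomposition is:
Bags: B1 = {1, 2, 6}  B2 = {2, 6, 8}  B3 = {2, 3, 6}  B4 = {3, 5, 6}  B5 = {0, 2, 3}  B6 = {0, 3, 7}  B7 = {2, 4, 8}
Tree: B1–B2, B2–B3, B3–B4, B3–B5, B5–B6, B2–B7
Each bag holds 3 vertices, so the decomposition has width 2, which upper-bounds the treewidth. For the lower bound, the 3 vertices {0, 2, 3} are pairwise adjacent, and any tree decomposition puts a clique entirely inside one bag — forcing width ≥ 2. Therefore the treewidth is 2.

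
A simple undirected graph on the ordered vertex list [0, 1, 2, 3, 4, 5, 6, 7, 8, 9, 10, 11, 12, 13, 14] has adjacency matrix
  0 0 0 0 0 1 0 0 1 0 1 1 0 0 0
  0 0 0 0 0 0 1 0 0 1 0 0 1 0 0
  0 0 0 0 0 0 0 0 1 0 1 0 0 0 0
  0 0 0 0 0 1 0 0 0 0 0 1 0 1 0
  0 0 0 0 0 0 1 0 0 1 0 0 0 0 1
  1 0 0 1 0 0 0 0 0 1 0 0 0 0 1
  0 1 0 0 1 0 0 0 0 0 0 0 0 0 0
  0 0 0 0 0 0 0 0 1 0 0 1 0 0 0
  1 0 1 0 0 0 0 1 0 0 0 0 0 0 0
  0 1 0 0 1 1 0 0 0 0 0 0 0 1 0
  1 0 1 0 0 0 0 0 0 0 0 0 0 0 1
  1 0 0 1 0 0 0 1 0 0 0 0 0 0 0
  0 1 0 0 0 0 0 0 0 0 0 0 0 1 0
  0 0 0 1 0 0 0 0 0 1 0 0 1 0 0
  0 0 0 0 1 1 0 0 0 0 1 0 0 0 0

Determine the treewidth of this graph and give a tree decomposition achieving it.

Treewidth 3.
One optimal decomposition is:
Bags: B1 = {1, 6, 12, 13}  B2 = {1, 6, 9, 13}  B3 = {4, 6, 9, 13}  B4 = {3, 4, 9, 13}  B5 = {3, 4, 5, 9}  B6 = {3, 4, 5, 14}  B7 = {3, 5, 11, 14}  B8 = {0, 5, 11, 14}  B9 = {0, 10, 11, 14}  B10 = {0, 7, 10, 11}  B11 = {0, 7, 8, 10}  B12 = {2, 7, 8, 10}
Tree: B1–B2, B2–B3, B3–B4, B4–B5, B5–B6, B6–B7, B7–B8, B8–B9, B9–B10, B10–B11, B11–B12

Every bag has size at most 4, so the width is 4 − 1 = 3 and tw(G) ≤ 3. For the lower bound: the 4 vertex sets {1,6,12}, {13}, {9}, {3,4,5,14} are disjoint, each induces a connected subgraph, and every pair is joined by at least one edge of G. Contracting each set to a single vertex therefore yields K_{4} as a minor, and since treewidth is minor-monotone, tw(G) ≥ tw(K_{4}) = 3. The upper and lower bounds meet at 3, so that is the treewidth.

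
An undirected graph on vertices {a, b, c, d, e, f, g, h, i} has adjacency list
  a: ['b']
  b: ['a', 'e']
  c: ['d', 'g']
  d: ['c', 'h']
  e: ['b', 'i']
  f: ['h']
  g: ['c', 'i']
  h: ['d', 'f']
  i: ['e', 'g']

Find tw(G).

A width-1 tree decomposition is:
Bags: B1 = {f, h}  B2 = {d, h}  B3 = {c, d}  B4 = {c, g}  B5 = {g, i}  B6 = {e, i}  B7 = {b, e}  B8 = {a, b}
Tree: B1–B2, B2–B3, B3–B4, B4–B5, B5–B6, B6–B7, B7–B8
Every bag has size at most 2, so the width is 2 − 1 = 1 and tw(G) ≤ 1. G has an edge, so its treewidth is at least 1. The upper and lower bounds meet at 1, so that is the treewidth.

1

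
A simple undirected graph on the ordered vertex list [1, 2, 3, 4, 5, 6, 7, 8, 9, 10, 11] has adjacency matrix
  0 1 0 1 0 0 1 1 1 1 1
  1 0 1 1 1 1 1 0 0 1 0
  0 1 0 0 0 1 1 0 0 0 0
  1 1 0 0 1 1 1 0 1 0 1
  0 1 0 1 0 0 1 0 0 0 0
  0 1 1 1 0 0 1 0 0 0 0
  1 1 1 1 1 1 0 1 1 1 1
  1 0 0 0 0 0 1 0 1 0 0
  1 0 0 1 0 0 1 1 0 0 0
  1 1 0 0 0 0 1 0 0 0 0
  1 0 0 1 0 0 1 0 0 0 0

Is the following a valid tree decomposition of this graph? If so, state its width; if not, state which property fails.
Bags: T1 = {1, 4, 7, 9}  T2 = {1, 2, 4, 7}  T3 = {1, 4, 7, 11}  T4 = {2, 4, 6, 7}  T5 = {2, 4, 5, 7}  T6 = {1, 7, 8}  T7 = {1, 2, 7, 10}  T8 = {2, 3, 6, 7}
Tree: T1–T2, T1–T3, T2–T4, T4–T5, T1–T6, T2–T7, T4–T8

No — edge (9,8) lies in no bag.

A tree decomposition must satisfy three properties: every vertex lies in some bag; for every edge, both endpoints lie together in some bag; and for every vertex, the bags containing it form a connected subtree. Here edge (9,8) lies in no bag, so the decomposition is invalid.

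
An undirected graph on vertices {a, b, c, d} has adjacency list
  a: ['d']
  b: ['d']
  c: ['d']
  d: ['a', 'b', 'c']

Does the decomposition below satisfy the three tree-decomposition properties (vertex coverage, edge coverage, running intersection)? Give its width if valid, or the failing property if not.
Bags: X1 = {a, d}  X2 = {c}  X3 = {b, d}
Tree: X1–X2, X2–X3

No — edge (d,c) lies in no bag.

A tree decomposition must satisfy three properties: every vertex lies in some bag; for every edge, both endpoints lie together in some bag; and for every vertex, the bags containing it form a connected subtree. Here edge (d,c) lies in no bag, so the decomposition is invalid.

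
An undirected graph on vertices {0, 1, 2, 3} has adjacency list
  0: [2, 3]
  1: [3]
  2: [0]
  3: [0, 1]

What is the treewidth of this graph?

A width-1 tree decomposition is:
Bags: B1 = {0, 3}  B2 = {1, 3}  B3 = {0, 2}
Tree: B1–B2, B1–B3
Every bag has size at most 2, so the width is 2 − 1 = 1 and tw(G) ≤ 1. Since G has at least one edge (e.g. 3–0), it is not an edgeless graph, so tw(G) ≥ 1. Hence tw(G) = 1 exactly.

1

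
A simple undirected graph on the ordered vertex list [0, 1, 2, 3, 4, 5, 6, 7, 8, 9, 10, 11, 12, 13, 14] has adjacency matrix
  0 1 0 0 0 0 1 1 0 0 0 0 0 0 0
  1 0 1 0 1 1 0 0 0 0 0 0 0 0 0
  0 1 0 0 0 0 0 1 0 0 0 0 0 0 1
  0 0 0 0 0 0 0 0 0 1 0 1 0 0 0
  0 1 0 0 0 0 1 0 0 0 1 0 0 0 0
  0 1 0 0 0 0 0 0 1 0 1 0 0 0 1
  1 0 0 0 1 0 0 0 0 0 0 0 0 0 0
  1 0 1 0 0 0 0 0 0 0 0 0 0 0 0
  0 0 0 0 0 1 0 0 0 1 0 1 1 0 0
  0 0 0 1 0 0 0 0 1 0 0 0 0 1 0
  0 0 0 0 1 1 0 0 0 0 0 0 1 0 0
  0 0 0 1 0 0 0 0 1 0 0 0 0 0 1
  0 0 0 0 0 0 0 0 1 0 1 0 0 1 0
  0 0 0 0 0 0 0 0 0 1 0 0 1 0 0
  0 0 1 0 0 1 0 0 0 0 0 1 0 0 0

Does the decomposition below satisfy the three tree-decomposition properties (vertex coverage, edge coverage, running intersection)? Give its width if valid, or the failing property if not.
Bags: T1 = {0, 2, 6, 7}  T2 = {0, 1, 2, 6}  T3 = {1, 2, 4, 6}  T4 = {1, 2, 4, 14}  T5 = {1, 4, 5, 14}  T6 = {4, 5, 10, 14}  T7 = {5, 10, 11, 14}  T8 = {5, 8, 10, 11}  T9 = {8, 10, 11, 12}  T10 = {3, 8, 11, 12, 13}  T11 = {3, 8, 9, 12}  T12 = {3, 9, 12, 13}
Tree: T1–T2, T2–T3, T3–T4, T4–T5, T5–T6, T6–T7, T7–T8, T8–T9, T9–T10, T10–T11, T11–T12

A tree decomposition must satisfy three properties: every vertex lies in some bag; for every edge, both endpoints lie together in some bag; and for every vertex, the bags containing it form a connected subtree. Here bags containing vertex 13 are not connected in the tree, so the decomposition is invalid.

No — bags containing vertex 13 are not connected in the tree.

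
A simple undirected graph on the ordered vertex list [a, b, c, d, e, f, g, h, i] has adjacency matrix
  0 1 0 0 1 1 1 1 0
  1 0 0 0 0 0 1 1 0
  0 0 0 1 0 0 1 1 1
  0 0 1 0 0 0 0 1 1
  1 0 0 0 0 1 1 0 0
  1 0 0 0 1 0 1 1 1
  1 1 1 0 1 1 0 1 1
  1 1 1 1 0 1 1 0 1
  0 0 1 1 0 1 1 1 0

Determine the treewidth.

3

A width-3 tree decomposition is:
Bags: B1 = {f, g, h, i}  B2 = {a, f, g, h}  B3 = {c, g, h, i}  B4 = {a, b, g, h}  B5 = {c, d, h, i}  B6 = {a, e, f, g}
Tree: B1–B2, B1–B3, B2–B4, B3–B5, B2–B6
Every bag has size at most 4, so the width is 4 − 1 = 3 and tw(G) ≤ 3. On the other hand G contains the 4-clique {c, d, h, i}. A clique must lie in a single bag of any decomposition, so no decomposition can have width below 3. Hence tw(G) = 3 exactly.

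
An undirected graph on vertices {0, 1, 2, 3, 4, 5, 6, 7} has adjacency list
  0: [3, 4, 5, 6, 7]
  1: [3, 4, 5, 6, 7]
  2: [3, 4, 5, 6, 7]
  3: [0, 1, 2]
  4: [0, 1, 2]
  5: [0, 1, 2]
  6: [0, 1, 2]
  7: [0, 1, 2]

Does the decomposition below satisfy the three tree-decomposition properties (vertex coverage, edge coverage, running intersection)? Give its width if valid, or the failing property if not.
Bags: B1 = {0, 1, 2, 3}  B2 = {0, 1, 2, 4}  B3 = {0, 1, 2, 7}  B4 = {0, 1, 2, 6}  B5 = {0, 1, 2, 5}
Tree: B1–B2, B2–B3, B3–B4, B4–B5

Yes; width 3.

Checking the three conditions: (i) the bags cover all of {0, 1, 2, 3, 4, 5, 6, 7}; (ii) for each edge, some bag contains both endpoints; (iii) the bags containing any fixed vertex form a subtree. All hold, so the decomposition is valid with width 4 − 1 = 3.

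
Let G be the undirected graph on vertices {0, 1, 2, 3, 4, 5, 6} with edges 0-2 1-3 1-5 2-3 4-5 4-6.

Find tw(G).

1

A width-1 tree decomposition is:
Bags: B1 = {2, 3}  B2 = {1, 3}  B3 = {1, 5}  B4 = {0, 2}  B5 = {4, 5}  B6 = {4, 6}
Tree: B1–B2, B2–B3, B1–B4, B3–B5, B5–B6
The largest bag has 2 vertices, giving width 1; this decomposition certifies tw(G) ≤ 1. G has an edge, so its treewidth is at least 1. Combining the bounds, tw(G) = 1.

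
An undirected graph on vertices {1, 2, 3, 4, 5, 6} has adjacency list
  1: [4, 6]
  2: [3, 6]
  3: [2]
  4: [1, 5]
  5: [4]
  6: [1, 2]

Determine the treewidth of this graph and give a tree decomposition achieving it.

Treewidth 1.
One optimal decomposition is:
Bags: B1 = {4, 5}  B2 = {1, 4}  B3 = {1, 6}  B4 = {2, 6}  B5 = {2, 3}
Tree: B1–B2, B2–B3, B3–B4, B4–B5

Each bag holds 2 vertices, so the decomposition has width 1, which upper-bounds the treewidth. Any graph with an edge has treewidth ≥ 1, and G has the edge 5–4. Hence tw(G) = 1 exactly.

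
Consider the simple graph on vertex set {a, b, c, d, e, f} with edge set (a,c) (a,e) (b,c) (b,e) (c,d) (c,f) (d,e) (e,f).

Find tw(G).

2

A width-2 tree decomposition is:
Bags: B1 = {b, c, e}  B2 = {c, e, f}  B3 = {a, c, e}  B4 = {c, d, e}
Tree: B1–B2, B2–B3, B3–B4
The largest bag has 3 vertices, giving width 2; this decomposition certifies tw(G) ≤ 2. Since b–c–f–e–b is a cycle in G, G is not acyclic. Forests are exactly the graphs of treewidth ≤ 1, so tw(G) ≥ 2. The upper and lower bounds meet at 2, so that is the treewidth.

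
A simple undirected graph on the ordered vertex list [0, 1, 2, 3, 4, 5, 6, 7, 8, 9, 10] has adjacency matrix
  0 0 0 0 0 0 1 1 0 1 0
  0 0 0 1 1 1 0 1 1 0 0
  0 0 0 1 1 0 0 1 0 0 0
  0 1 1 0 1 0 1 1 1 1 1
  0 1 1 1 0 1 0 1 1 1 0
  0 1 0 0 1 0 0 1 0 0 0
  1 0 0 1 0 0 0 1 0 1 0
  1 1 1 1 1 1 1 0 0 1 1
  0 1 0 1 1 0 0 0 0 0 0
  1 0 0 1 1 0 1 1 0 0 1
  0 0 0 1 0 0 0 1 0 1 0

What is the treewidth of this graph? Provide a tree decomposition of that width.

Treewidth 3.
Bags: B1 = {1, 3, 4, 7}  B2 = {1, 4, 5, 7}  B3 = {2, 3, 4, 7}  B4 = {3, 4, 7, 9}  B5 = {3, 6, 7, 9}  B6 = {3, 7, 9, 10}  B7 = {0, 6, 7, 9}  B8 = {1, 3, 4, 8}
Tree: B1–B2, B1–B3, B3–B4, B4–B5, B5–B6, B5–B7, B1–B8

The largest bag has 4 vertices, giving width 3; this decomposition certifies tw(G) ≤ 3. For the lower bound, the 4 vertices {1, 3, 4, 8} are pairwise adjacent, and any tree decomposition puts a clique entirely inside one bag — forcing width ≥ 3. Therefore the treewidth is 3.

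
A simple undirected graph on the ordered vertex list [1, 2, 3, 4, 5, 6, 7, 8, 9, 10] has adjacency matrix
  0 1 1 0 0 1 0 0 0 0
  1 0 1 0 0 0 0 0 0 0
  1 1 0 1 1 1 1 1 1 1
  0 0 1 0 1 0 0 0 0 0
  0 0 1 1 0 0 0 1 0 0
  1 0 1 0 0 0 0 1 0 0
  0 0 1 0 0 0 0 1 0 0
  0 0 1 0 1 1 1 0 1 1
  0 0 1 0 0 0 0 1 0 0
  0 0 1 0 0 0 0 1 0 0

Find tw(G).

A width-2 tree decomposition is:
Bags: B1 = {3, 6, 8}  B2 = {1, 3, 6}  B3 = {3, 8, 9}  B4 = {3, 5, 8}  B5 = {1, 2, 3}  B6 = {3, 7, 8}  B7 = {3, 8, 10}  B8 = {3, 4, 5}
Tree: B1–B2, B1–B3, B3–B4, B2–B5, B4–B6, B1–B7, B4–B8
The largest bag has 3 vertices, giving width 2; this decomposition certifies tw(G) ≤ 2. Conversely, {3, 5, 8} is a clique of size 3, and the vertices of any clique must share a bag in every tree decomposition; so some bag has ≥ 3 vertices and tw(G) ≥ 2. Hence tw(G) = 2 exactly.

2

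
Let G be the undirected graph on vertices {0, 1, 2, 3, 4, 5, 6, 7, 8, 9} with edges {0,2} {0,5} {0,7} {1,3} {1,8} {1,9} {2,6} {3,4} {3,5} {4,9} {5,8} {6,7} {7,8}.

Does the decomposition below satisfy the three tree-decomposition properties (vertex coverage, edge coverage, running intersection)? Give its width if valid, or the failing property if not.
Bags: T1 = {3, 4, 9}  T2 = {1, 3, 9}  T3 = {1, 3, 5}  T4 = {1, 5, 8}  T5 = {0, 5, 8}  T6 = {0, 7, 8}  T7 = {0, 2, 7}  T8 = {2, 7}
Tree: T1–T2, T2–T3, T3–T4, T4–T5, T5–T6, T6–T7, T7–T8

A tree decomposition must satisfy three properties: every vertex lies in some bag; for every edge, both endpoints lie together in some bag; and for every vertex, the bags containing it form a connected subtree. Here vertex 6 appears in no bag, so the decomposition is invalid.

No — vertex 6 appears in no bag.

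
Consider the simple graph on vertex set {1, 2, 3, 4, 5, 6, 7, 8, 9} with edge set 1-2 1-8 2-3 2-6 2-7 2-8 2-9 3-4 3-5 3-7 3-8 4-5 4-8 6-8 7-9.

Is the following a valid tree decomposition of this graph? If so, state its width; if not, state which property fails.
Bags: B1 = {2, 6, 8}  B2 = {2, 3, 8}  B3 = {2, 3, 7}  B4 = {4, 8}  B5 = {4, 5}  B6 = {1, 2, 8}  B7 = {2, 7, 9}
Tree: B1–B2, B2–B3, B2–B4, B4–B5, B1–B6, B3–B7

No — edge (3,4) lies in no bag.

A tree decomposition must satisfy three properties: every vertex lies in some bag; for every edge, both endpoints lie together in some bag; and for every vertex, the bags containing it form a connected subtree. Here edge (3,4) lies in no bag, so the decomposition is invalid.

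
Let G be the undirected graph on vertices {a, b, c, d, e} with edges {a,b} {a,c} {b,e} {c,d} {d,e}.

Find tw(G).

A width-2 tree decomposition is:
Bags: B1 = {a, c, d}  B2 = {a, d, e}  B3 = {a, b, e}
Tree: B1–B2, B2–B3
The largest bag has 3 vertices, giving width 2; this decomposition certifies tw(G) ≤ 2. The edges a–c–d–e–b–a form a cycle, so G is not a tree and its treewidth is at least 2. Combining the bounds, tw(G) = 2.

2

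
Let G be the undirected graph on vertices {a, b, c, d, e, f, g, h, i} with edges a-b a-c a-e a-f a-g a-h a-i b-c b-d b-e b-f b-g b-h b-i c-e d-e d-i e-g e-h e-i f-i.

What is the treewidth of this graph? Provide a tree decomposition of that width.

Every bag has size at most 4, so the width is 4 − 1 = 3 and tw(G) ≤ 3. Conversely, {b, d, e, i} is a clique of size 4, and the vertices of any clique must share a bag in every tree decomposition; so some bag has ≥ 4 vertices and tw(G) ≥ 3. The upper and lower bounds meet at 3, so that is the treewidth.

Treewidth 3.
Bags: B1 = {a, b, e, i}  B2 = {a, b, e, g}  B3 = {a, b, c, e}  B4 = {a, b, f, i}  B5 = {b, d, e, i}  B6 = {a, b, e, h}
Tree: B1–B2, B2–B3, B1–B4, B1–B5, B2–B6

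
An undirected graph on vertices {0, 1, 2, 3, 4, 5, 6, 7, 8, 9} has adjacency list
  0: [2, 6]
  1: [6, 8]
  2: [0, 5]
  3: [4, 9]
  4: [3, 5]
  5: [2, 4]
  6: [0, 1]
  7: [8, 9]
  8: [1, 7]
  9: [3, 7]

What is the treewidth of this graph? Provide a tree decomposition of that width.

Treewidth 2.
One such decomposition:
Bags: B1 = {3, 4, 9}  B2 = {4, 7, 9}  B3 = {4, 7, 8}  B4 = {1, 4, 8}  B5 = {1, 4, 6}  B6 = {0, 4, 6}  B7 = {0, 2, 4}  B8 = {2, 4, 5}
Tree: B1–B2, B2–B3, B3–B4, B4–B5, B5–B6, B6–B7, B7–B8

Each bag holds 3 vertices, so the decomposition has width 2, which upper-bounds the treewidth. For the lower bound, G contains the cycle 4–3–9–7–8–1–6–0–2–5–4, so G is not a forest; only forests have treewidth ≤ 1, hence tw(G) ≥ 2. Combining the bounds, tw(G) = 2.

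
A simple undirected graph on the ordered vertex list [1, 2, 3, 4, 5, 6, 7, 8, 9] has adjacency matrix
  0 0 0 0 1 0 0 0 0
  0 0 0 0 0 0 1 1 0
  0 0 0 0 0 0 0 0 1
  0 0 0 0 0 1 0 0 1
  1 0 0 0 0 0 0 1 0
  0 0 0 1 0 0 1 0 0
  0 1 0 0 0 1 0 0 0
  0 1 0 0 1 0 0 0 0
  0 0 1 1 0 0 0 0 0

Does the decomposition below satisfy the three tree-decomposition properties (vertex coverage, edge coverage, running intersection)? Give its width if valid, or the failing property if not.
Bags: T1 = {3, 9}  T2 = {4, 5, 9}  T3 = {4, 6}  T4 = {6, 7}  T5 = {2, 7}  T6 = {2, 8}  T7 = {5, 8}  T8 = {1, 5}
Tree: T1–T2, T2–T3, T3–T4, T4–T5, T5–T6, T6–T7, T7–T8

No — bags containing vertex 5 are not connected in the tree.

A tree decomposition must satisfy three properties: every vertex lies in some bag; for every edge, both endpoints lie together in some bag; and for every vertex, the bags containing it form a connected subtree. Here bags containing vertex 5 are not connected in the tree, so the decomposition is invalid.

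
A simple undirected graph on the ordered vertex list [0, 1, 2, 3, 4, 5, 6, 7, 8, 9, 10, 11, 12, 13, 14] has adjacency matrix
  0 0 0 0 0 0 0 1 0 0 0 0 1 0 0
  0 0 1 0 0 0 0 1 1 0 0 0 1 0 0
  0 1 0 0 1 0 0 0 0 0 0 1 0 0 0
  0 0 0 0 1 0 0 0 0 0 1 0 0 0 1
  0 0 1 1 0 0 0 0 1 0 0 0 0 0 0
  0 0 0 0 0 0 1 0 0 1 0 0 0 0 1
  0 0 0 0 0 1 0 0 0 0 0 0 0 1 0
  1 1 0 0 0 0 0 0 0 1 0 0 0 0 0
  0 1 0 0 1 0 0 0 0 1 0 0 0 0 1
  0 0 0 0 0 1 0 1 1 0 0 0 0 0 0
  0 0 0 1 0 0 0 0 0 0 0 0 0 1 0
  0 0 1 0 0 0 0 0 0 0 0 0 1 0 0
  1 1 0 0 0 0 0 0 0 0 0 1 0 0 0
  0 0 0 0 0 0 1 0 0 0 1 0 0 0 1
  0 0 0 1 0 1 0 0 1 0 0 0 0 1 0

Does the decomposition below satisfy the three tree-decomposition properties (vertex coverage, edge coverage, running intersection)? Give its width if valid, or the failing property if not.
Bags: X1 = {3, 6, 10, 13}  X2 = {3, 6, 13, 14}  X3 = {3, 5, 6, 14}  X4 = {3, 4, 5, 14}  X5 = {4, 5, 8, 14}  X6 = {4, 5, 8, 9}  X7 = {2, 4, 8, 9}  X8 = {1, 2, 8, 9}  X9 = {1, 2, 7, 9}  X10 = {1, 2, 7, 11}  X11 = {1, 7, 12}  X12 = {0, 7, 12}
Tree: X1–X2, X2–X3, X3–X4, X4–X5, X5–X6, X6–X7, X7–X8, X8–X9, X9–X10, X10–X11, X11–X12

No — edge (11,12) lies in no bag.

A tree decomposition must satisfy three properties: every vertex lies in some bag; for every edge, both endpoints lie together in some bag; and for every vertex, the bags containing it form a connected subtree. Here edge (11,12) lies in no bag, so the decomposition is invalid.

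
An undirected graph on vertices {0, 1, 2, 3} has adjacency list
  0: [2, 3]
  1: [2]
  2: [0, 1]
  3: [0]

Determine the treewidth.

A width-1 tree decomposition is:
Bags: B1 = {0, 3}  B2 = {0, 2}  B3 = {1, 2}
Tree: B1–B2, B2–B3
Each bag holds 2 vertices, so the decomposition has width 1, which upper-bounds the treewidth. G has an edge, so its treewidth is at least 1. Therefore the treewidth is 1.

1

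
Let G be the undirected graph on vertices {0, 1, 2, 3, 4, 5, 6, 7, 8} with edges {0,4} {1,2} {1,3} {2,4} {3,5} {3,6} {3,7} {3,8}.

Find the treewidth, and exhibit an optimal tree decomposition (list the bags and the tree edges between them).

Treewidth 1.
One such decomposition:
Bags: B1 = {3, 7}  B2 = {3, 6}  B3 = {1, 3}  B4 = {1, 2}  B5 = {3, 8}  B6 = {2, 4}  B7 = {0, 4}  B8 = {3, 5}
Tree: B1–B2, B1–B3, B3–B4, B1–B5, B4–B6, B6–B7, B5–B8

Every bag has size at most 2, so the width is 2 − 1 = 1 and tw(G) ≤ 1. Since G has at least one edge (e.g. 7–3), it is not an edgeless graph, so tw(G) ≥ 1. The upper and lower bounds meet at 1, so that is the treewidth.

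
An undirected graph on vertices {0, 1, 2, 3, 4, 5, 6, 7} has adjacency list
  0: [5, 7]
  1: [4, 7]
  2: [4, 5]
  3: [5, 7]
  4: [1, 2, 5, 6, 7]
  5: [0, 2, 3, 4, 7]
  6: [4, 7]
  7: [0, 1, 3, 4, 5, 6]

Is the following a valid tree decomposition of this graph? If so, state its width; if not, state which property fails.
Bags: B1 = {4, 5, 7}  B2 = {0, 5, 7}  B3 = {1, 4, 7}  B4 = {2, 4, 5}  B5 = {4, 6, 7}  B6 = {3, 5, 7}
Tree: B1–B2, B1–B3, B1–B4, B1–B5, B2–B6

Checking the three conditions: (i) the bags cover all of {0, 1, 2, 3, 4, 5, 6, 7}; (ii) for each edge, some bag contains both endpoints; (iii) the bags containing any fixed vertex form a subtree. All hold, so the decomposition is valid with width 3 − 1 = 2.

Yes; width 2.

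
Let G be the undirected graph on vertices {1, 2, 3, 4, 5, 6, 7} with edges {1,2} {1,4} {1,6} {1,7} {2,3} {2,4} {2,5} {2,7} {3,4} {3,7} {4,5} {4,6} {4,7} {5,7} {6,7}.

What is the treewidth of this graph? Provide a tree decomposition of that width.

Treewidth 3.
Bags: B1 = {2, 4, 5, 7}  B2 = {2, 3, 4, 7}  B3 = {1, 2, 4, 7}  B4 = {1, 4, 6, 7}
Tree: B1–B2, B1–B3, B3–B4

Each bag holds 4 vertices, so the decomposition has width 3, which upper-bounds the treewidth. Conversely, {1, 2, 4, 7} is a clique of size 4, and the vertices of any clique must share a bag in every tree decomposition; so some bag has ≥ 4 vertices and tw(G) ≥ 3. Combining the bounds, tw(G) = 3.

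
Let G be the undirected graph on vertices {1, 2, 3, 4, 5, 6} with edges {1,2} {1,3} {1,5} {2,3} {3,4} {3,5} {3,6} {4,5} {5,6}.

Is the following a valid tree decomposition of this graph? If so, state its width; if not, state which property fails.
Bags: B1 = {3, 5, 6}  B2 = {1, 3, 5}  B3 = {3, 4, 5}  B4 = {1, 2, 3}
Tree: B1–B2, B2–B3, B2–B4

Vertex coverage: the bags together contain {1, 2, 3, 4, 5, 6}, the full vertex set. Edge coverage: each edge of G has both endpoints in at least one bag. Running intersection: for every vertex, the bags containing it form a connected subtree. All three properties hold, so this is a valid tree decomposition of width max|bag| − 1 = 2, and hence tw(G) ≤ 2.

Yes; width 2.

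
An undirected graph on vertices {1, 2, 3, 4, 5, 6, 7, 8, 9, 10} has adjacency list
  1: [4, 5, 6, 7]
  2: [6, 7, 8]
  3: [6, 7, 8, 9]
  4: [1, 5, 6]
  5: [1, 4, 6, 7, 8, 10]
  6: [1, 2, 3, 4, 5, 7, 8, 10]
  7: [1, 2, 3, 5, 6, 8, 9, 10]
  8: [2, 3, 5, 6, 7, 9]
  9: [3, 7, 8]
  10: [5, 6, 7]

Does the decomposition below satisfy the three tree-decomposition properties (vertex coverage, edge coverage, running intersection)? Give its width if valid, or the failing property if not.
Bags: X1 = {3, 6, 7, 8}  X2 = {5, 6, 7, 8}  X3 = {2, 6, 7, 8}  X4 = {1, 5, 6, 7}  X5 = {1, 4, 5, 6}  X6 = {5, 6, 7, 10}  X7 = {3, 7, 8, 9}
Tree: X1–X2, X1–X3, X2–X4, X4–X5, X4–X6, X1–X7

Yes; width 3.

Checking the three conditions: (i) the bags cover all of {1, 2, 3, 4, 5, 6, 7, 8, 9, 10}; (ii) for each edge, some bag contains both endpoints; (iii) the bags containing any fixed vertex form a subtree. All hold, so the decomposition is valid with width 4 − 1 = 3.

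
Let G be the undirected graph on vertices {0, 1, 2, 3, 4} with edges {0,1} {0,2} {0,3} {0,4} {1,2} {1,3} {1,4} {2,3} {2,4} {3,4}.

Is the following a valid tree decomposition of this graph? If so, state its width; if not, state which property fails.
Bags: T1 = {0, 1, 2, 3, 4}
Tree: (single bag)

Vertex coverage: the bags together contain {0, 1, 2, 3, 4}, the full vertex set. Edge coverage: each edge of G has both endpoints in at least one bag. Running intersection: for every vertex, the bags containing it form a connected subtree. All three properties hold, so this is a valid tree decomposition of width max|bag| − 1 = 4, and hence tw(G) ≤ 4.

Yes; width 4.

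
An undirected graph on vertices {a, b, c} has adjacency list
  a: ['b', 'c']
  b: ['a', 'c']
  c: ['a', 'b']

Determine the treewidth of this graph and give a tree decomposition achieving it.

Treewidth 2.
Bags: B1 = {a, b, c}
Tree: (single bag)

With just one bag of size 3, the width is 3 − 1 = 2, so tw(G) ≤ 2. Conversely, {a, b, c} is a clique of size 3, and the vertices of any clique must share a bag in every tree decomposition; so some bag has ≥ 3 vertices and tw(G) ≥ 2. Therefore the treewidth is 2.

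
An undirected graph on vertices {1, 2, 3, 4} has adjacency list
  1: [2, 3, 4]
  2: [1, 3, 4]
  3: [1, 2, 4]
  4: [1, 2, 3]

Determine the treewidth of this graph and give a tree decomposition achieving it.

Treewidth 3.
One optimal decomposition is:
Bags: B1 = {1, 2, 3, 4}
Tree: (single bag)

With just one bag of size 4, the width is 4 − 1 = 3, so tw(G) ≤ 3. On the other hand G contains the 4-clique {1, 2, 3, 4}. A clique must lie in a single bag of any decomposition, so no decomposition can have width below 3. Therefore the treewidth is 3.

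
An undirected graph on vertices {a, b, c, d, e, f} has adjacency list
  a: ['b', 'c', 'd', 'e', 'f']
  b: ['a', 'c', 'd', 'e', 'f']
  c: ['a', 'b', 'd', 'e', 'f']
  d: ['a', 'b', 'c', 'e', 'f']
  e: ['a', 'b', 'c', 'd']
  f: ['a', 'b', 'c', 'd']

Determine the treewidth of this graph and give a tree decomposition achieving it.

Every bag has size at most 5, so the width is 5 − 1 = 4 and tw(G) ≤ 4. For the lower bound, the 5 vertices {a, b, c, d, e} are pairwise adjacent, and any tree decomposition puts a clique entirely inside one bag — forcing width ≥ 4. Hence tw(G) = 4 exactly.

Treewidth 4.
One optimal decomposition is:
Bags: B1 = {a, b, c, d, f}  B2 = {a, b, c, d, e}
Tree: B1–B2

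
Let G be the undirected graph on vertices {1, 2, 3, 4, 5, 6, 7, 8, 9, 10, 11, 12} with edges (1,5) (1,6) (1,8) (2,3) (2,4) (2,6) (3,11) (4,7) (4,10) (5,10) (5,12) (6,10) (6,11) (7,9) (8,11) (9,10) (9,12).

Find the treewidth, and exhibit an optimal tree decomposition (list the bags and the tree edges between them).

Treewidth 3.
Bags: B1 = {4, 7, 9, 12}  B2 = {4, 9, 10, 12}  B3 = {4, 5, 10, 12}  B4 = {2, 4, 5, 10}  B5 = {2, 5, 6, 10}  B6 = {1, 2, 5, 6}  B7 = {1, 2, 3, 6}  B8 = {1, 3, 6, 11}  B9 = {1, 3, 8, 11}
Tree: B1–B2, B2–B3, B3–B4, B4–B5, B5–B6, B6–B7, B7–B8, B8–B9

Every bag has size at most 4, so the width is 4 − 1 = 3 and tw(G) ≤ 3. For the lower bound: the 4 vertex sets {7,9,12}, {4}, {10}, {1,2,5,6} are disjoint, each induces a connected subgraph, and every pair is joined by at least one edge of G. Contracting each set to a single vertex therefore yields K_{4} as a minor, and since treewidth is minor-monotone, tw(G) ≥ tw(K_{4}) = 3. Therefore the treewidth is 3.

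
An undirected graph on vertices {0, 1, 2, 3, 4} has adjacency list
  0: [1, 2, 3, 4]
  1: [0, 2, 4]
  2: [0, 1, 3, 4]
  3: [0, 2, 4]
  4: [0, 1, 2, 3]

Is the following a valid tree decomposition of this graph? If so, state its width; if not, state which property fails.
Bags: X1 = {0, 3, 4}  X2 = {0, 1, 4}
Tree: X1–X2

A tree decomposition must satisfy three properties: every vertex lies in some bag; for every edge, both endpoints lie together in some bag; and for every vertex, the bags containing it form a connected subtree. Here vertex 2 appears in no bag, so the decomposition is invalid.

No — vertex 2 appears in no bag.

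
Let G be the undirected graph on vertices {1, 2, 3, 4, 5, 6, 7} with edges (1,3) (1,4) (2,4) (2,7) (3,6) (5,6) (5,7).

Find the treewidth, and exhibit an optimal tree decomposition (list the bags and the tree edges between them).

The largest bag has 3 vertices, giving width 2; this decomposition certifies tw(G) ≤ 2. The edges 5–6–3–1–4–2–7–5 form a cycle, so G is not a tree and its treewidth is at least 2. Combining the bounds, tw(G) = 2.

Treewidth 2.
Bags: B1 = {3, 5, 6}  B2 = {1, 3, 5}  B3 = {1, 4, 5}  B4 = {2, 4, 5}  B5 = {2, 5, 7}
Tree: B1–B2, B2–B3, B3–B4, B4–B5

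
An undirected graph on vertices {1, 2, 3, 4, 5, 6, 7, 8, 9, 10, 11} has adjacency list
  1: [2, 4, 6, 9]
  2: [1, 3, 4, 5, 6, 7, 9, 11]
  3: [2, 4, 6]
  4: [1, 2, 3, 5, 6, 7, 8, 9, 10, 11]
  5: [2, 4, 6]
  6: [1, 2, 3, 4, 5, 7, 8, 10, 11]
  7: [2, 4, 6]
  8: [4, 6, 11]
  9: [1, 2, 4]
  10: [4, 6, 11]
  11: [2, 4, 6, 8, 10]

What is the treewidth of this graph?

A width-3 tree decomposition is:
Bags: B1 = {2, 3, 4, 6}  B2 = {2, 4, 5, 6}  B3 = {2, 4, 6, 11}  B4 = {4, 6, 10, 11}  B5 = {1, 2, 4, 6}  B6 = {4, 6, 8, 11}  B7 = {1, 2, 4, 9}  B8 = {2, 4, 6, 7}
Tree: B1–B2, B2–B3, B3–B4, B3–B5, B3–B6, B5–B7, B5–B8
The largest bag has 4 vertices, giving width 3; this decomposition certifies tw(G) ≤ 3. On the other hand G contains the 4-clique {1, 2, 4, 9}. A clique must lie in a single bag of any decomposition, so no decomposition can have width below 3. The upper and lower bounds meet at 3, so that is the treewidth.

3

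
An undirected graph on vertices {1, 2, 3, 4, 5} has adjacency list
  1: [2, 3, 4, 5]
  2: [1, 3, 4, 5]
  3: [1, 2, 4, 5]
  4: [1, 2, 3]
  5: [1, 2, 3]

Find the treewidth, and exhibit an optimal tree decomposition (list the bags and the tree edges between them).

The largest bag has 4 vertices, giving width 3; this decomposition certifies tw(G) ≤ 3. Conversely, {1, 2, 3, 4} is a clique of size 4, and the vertices of any clique must share a bag in every tree decomposition; so some bag has ≥ 4 vertices and tw(G) ≥ 3. Combining the bounds, tw(G) = 3.

Treewidth 3.
One such decomposition:
Bags: B1 = {1, 2, 3, 4}  B2 = {1, 2, 3, 5}
Tree: B1–B2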